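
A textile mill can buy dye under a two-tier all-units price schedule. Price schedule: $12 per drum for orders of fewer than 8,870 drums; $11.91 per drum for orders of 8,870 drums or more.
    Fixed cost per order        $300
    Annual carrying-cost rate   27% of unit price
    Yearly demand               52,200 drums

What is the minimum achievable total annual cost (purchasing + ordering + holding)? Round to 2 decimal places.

$636,473.57

H₁ = 27%×$12 = $3.2400;  H₂ = 27%×$11.91 = $3.2157
EOQ₁ = √(2×52,200×300/3.2400) = 3,109.13  (< 8,870, feasible at tier 1)
EOQ₂ = √(2×52,200×300/3.2157) = 3,120.85  (< 8,870 → use Q = 8,870 at tier-2 price)
TC(tier 1 (EOQ₁), Q≈3,109.1) = $636,473.57
TC(tier 2, Q≈8,870.0) = $637,729.13
Minimum at tier 1 (EOQ₁): $636,473.57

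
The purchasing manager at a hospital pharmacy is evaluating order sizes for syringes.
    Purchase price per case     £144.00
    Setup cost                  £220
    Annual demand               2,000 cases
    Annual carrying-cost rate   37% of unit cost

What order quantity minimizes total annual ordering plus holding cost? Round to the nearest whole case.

129 cases

Carrying cost H = £144 × 37% = £53.2800/case/yr
Q* = √(2·D·S / H) = √(2·2,000·220 / 53.28) = √16,516.5 ≈ 128.52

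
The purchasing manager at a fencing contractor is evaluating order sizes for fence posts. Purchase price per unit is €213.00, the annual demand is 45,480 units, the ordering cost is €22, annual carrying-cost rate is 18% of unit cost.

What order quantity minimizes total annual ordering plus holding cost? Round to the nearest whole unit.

228 units

Holding cost per unit per year: H = 18% × €213 = €38.3400
Q* = √(2·D·S / H) = √(2·45,480·22 / 38.34) = √52,194.1 ≈ 228.46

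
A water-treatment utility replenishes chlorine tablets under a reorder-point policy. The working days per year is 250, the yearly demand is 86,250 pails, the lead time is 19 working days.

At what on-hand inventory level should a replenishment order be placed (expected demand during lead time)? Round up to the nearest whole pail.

Daily demand d = 86,250 / 250 = 345.000 pails/day
Demand during lead time = 345.000 × 19 = 6,555.00
Reorder point = 6,555.00 → round up

6,555 pails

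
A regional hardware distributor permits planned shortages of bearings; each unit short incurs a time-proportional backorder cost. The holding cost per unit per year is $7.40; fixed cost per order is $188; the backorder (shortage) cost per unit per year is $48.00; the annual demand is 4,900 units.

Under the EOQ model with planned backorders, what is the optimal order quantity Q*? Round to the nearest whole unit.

Q* = √(2DS/H) · √((H + b)/b)
   = √(2 × 4,900 × 188 / 7.4) · √((7.4 + 48) / 48)
   = 498.972 × 1.0743 ≈ 536.06

536 units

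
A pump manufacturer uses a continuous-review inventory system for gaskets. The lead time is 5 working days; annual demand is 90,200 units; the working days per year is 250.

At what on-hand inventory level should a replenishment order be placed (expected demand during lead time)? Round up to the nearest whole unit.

Daily demand d = 90,200 / 250 = 360.800 units/day
Demand during lead time = 360.800 × 5 = 1,804.00
Reorder point = 1,804.00 → round up

1,804 units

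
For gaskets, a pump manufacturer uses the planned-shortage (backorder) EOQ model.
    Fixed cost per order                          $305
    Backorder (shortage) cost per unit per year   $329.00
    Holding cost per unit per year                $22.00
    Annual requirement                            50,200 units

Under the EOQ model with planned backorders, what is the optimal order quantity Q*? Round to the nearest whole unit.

1,219 units

Q* = √(2DS/H) · √((H + b)/b)
   = √(2 × 50,200 × 305 / 22) · √((22 + 329) / 329)
   = 1,179.792 × 1.0329 ≈ 1,218.60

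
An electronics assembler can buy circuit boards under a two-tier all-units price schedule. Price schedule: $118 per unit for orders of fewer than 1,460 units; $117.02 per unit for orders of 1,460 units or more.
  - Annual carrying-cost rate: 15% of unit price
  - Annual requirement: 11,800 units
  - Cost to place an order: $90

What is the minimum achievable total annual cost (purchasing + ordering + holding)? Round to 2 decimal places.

$1,394,377.09

H₁ = 15%×$118 = $17.7000;  H₂ = 15%×$117.02 = $17.5530
EOQ₁ = √(2×11,800×90/17.7000) = 346.41  (< 1,460, feasible at tier 1)
EOQ₂ = √(2×11,800×90/17.5530) = 347.86  (< 1,460 → use Q = 1,460 at tier-2 price)
TC(tier 1 (EOQ₁), Q≈346.4) = $1,398,531.46
TC(tier 2, Q≈1,460.0) = $1,394,377.09
Minimum at tier 2: $1,394,377.09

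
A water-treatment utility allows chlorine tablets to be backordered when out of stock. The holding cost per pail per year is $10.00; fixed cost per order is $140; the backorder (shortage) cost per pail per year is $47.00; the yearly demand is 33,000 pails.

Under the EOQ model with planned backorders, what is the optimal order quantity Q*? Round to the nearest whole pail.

1,059 pails

Basic EOQ = √(2·33,000·140/10) = 961.249
Backorder adjustment √((H+b)/b) = √((10+47)/47) = 1.1013
Q* = 961.249 × 1.1013 ≈ 1,058.58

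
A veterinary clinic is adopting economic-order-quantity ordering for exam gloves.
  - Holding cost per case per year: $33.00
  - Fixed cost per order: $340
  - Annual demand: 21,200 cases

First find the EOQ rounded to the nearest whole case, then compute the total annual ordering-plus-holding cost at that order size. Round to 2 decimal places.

Q* = √(2·D·S / H) = √(2·21,200·340 / 33) = √436,848.5 ≈ 660.95 → Q = 661 cases
Annual ordering cost = (D/Q)·S = (21,200/661) × 340 = $10,904.69
Annual holding cost  = (Q/2)·H = (661/2) × 33 = $10,906.50
Total = $10,904.69 + $10,906.50 = $21,811.19

$21,811.19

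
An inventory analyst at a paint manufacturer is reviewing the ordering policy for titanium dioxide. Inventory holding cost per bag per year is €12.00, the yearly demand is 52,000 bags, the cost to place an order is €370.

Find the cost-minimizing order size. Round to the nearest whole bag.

EOQ = √(2DS/H) = √(2 × 52,000 × 370 / 12)
    = √(3,206,666.67) ≈ 1,790.72

1,791 bags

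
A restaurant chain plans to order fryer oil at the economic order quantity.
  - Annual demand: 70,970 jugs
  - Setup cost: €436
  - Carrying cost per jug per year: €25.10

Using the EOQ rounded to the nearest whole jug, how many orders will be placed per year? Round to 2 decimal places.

45.20 orders per year

2DS/H = 2·70,970·436/25.1 = 2,465,571.31
EOQ = √2,465,571.31 ≈ 1,570.21 → Q = 1,570
N = D/Q = 70,970/1,570 ≈ 45.204 orders/yr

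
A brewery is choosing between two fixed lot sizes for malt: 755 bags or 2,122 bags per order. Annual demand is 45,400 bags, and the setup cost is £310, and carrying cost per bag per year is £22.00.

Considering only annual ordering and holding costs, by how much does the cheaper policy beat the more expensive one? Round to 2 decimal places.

Annual cost at Q: ordering D·S/Q plus holding Q·H/2.
TC(755) = (45,400/755)×310 + (755/2)×22 = £26,946.06
TC(2,122) = (45,400/2,122)×310 + (2,122/2)×22 = £29,974.42
Cheaper: Q = 755.  Difference = £3,028.36

£3,028.36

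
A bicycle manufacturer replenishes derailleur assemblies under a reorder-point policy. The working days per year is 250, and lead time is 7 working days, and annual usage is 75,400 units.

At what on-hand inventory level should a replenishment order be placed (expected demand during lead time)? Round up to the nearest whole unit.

Daily demand d = 75,400 / 250 = 301.600 units/day
Demand during lead time = 301.600 × 7 = 2,111.20
Reorder point = 2,111.20 → round up

2,112 units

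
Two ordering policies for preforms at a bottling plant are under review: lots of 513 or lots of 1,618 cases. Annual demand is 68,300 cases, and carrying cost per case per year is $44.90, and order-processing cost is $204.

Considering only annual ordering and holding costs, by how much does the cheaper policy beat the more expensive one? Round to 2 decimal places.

TC(Q) = (D/Q)S + (Q/2)H
TC(513) = (68,300/513)×204 + (513/2)×44.9 = $38,677.08
TC(1,618) = (68,300/1,618)×204 + (1,618/2)×44.9 = $44,935.47
Cheaper: Q = 513.  Difference = $6,258.39

$6,258.39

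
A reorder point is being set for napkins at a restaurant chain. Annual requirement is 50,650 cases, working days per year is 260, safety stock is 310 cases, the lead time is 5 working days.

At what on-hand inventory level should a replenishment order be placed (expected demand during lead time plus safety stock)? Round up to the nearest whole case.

Daily demand d = 50,650 / 260 = 194.808 cases/day
Demand during lead time = 194.808 × 5 = 974.04
Reorder point = 974.04 + 310 = 1,284.04 → round up

1,285 cases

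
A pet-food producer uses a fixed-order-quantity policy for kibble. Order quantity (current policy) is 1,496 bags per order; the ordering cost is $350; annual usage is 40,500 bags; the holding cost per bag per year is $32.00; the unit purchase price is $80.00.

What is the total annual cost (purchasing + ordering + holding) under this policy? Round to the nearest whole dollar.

$3,273,411

Annual ordering cost = (D/Q)·S = (40,500/1,496) × 350 = $9,475.27
Annual holding cost  = (Q/2)·H = (1,496/2) × 32 = $23,936.00
Purchase cost = D·C = 40,500 × 80 = $3,240,000.00
Total = $9,475.27 + $23,936.00 + $3,240,000.00 = $3,273,411.27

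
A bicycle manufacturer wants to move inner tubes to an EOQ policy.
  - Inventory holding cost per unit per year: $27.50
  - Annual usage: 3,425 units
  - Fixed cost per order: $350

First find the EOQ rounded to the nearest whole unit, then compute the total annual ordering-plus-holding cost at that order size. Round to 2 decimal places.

2DS/H = 2·3,425·350/27.5 = 87,181.82
EOQ = √87,181.82 ≈ 295.27 → Q = 295 units
Ordering: D/Q × S = 3,425/295 × $350 = $4,063.56
Holding:  Q/2 × H = 295/2 × $27.5 = $4,056.25
Total = $4,063.56 + $4,056.25 = $8,119.81

$8,119.81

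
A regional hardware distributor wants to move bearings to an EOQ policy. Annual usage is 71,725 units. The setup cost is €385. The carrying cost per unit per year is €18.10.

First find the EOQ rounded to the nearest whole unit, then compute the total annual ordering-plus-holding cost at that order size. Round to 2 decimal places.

€31,616.95

Optimal lot size Q* = (2 × 71,725 × €385 / €18.1)^½ ≈ 1,746.79 → Q = 1,747 units
Orders/yr = 71,725/1,747 = 41.056; ordering cost = 41.056 × €385 = €15,806.60
Average inventory = 1,747/2 = 873.5; holding cost = 873.5 × €18.1 = €15,810.35
Total = €15,806.60 + €15,810.35 = €31,616.95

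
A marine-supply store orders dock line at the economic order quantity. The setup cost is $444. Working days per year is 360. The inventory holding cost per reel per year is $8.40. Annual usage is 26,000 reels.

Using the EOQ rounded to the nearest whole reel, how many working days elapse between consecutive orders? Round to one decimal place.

23.0 days

Q* = √(2·D·S / H) = √(2·26,000·444 / 8.4) = √2,748,571.4 ≈ 1,657.88 → Q = 1,658 reels
T = Q/D × 360 days = 1,658/26,000 × 360 = 22.957 days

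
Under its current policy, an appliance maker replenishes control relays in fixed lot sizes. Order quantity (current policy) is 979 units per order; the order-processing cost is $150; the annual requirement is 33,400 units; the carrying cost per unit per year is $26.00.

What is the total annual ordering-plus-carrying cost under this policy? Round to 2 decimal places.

$17,844.47

Annual ordering cost = (D/Q)·S = (33,400/979) × 150 = $5,117.47
Annual holding cost  = (Q/2)·H = (979/2) × 26 = $12,727.00
Total = $5,117.47 + $12,727.00 = $17,844.47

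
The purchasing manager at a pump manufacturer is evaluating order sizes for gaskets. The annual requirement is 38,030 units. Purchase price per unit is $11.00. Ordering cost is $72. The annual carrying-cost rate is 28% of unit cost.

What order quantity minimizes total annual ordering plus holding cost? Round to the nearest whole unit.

1,333 units

H = i·C = 0.28 × $11 = $3.0800 per unit-year
2DS/H = 2·38,030·72/3.08 = 1,778,025.97
EOQ = √1,778,025.97 ≈ 1,333.43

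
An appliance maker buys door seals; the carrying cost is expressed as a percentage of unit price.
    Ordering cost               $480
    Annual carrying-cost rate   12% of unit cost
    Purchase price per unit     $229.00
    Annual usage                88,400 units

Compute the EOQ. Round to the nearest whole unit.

Holding cost per unit per year: H = 12% × $229 = $27.4800
2DS/H = 2·88,400·480/27.48 = 3,088,209.61
EOQ = √3,088,209.61 ≈ 1,757.33

1,757 units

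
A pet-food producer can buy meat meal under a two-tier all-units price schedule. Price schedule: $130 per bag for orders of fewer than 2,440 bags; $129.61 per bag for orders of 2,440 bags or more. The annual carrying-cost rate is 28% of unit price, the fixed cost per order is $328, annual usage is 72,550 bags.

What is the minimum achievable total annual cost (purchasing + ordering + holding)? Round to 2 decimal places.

$9,457,232.90

H₁ = 28%×$130 = $36.4000;  H₂ = 28%×$129.61 = $36.2908
EOQ₁ = √(2×72,550×328/36.4000) = 1,143.46  (< 2,440, feasible at tier 1)
EOQ₂ = √(2×72,550×328/36.2908) = 1,145.18  (< 2,440 → use Q = 2,440 at tier-2 price)
TC(tier 1 (EOQ₁), Q≈1,143.5) = $9,473,121.84
TC(tier 2, Q≈2,440.0) = $9,457,232.90
Minimum at tier 2: $9,457,232.90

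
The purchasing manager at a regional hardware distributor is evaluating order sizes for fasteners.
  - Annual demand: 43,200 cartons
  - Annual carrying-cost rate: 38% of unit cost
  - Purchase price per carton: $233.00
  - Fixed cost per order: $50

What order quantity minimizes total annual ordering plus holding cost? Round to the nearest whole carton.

221 cartons

Holding cost per carton per year: H = 38% × $233 = $88.5400
2DS/H = 2·43,200·50/88.54 = 48,791.51
EOQ = √48,791.51 ≈ 220.89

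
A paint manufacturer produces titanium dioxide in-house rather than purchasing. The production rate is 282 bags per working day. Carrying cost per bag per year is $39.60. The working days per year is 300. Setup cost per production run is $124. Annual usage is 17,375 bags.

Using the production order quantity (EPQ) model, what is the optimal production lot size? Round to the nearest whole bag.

370 bags

d = 17,375/300 = 57.9167 bags/day;  effective holding cost H(1 − d/p) = 39.6·(1 − 57.9167/282) = 31.46702
Q* = √(2DS / H_eff) = √(2·17,375·124 / 31.46702) ≈ 370.05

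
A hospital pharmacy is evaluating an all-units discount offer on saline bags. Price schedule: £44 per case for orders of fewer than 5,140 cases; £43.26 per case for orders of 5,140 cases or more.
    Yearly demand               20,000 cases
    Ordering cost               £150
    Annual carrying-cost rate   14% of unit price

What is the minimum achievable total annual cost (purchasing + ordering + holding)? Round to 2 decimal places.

£881,348.61

H₁ = 14%×£44 = £6.1600;  H₂ = 14%×£43.26 = £6.0564
EOQ₁ = √(2×20,000×150/6.1600) = 986.93  (< 5,140, feasible at tier 1)
EOQ₂ = √(2×20,000×150/6.0564) = 995.33  (< 5,140 → use Q = 5,140 at tier-2 price)
TC(tier 1 (EOQ₁), Q≈986.9) = £886,079.47
TC(tier 2, Q≈5,140.0) = £881,348.61
Minimum at tier 2: £881,348.61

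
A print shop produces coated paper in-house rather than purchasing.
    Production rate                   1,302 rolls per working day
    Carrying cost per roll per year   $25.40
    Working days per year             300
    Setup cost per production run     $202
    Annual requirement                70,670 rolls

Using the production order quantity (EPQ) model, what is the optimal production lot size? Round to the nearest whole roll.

Daily demand d = 70,670/300 = 235.567; p = 1302; 1 − d/p = 0.81907
EPQ = √(2DS / (H(1 − d/p)))
    = √(2 × 70,670 × 202 / (25.4 × 0.81907)) ≈ 1,171.47

1,171 rolls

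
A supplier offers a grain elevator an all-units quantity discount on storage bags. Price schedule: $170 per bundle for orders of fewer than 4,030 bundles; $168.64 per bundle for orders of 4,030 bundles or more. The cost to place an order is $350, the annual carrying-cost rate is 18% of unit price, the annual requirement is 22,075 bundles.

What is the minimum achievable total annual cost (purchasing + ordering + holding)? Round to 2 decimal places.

H₁ = 18%×$170 = $30.6000;  H₂ = 18%×$168.64 = $30.3552
EOQ₁ = √(2×22,075×350/30.6000) = 710.62  (< 4,030, feasible at tier 1)
EOQ₂ = √(2×22,075×350/30.3552) = 713.48  (< 4,030 → use Q = 4,030 at tier-2 price)
TC(tier 1 (EOQ₁), Q≈710.6) = $3,774,495.03
TC(tier 2, Q≈4,030.0) = $3,785,810.91
Minimum at tier 1 (EOQ₁): $3,774,495.03

$3,774,495.03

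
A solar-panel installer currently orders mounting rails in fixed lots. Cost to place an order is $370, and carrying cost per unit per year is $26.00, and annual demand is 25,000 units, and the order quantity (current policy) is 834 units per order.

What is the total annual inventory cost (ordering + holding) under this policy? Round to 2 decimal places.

Annual ordering cost = (D/Q)·S = (25,000/834) × 370 = $11,091.13
Annual holding cost  = (Q/2)·H = (834/2) × 26 = $10,842.00
Total = $11,091.13 + $10,842.00 = $21,933.13

$21,933.13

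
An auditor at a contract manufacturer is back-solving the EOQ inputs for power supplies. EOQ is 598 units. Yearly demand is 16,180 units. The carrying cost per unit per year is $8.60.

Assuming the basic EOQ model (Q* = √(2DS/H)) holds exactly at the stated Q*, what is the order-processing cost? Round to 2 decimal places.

Since Q* = (2DS/H)^½, squaring gives Q*²·H = 2DS.
S = Q²H / (2D) = 598² × 8.6 / (2 × 16,180) = 95.0369

$95.04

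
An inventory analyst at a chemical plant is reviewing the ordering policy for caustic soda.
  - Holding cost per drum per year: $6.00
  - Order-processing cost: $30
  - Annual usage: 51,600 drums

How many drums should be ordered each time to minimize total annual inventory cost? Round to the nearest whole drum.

Q* = √(2·D·S / H) = √(2·51,600·30 / 6) = √516,000.0 ≈ 718.33

718 drums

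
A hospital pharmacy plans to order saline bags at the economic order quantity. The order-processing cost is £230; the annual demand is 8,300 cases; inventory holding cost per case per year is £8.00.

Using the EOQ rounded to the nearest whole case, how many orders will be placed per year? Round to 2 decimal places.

12.01 orders per year

EOQ = √(2DS/H) = √(2 × 8,300 × 230 / 8)
    = √(477,250.00) ≈ 690.83 → Q = 691
N = D/Q = 8,300/691 ≈ 12.012 orders/yr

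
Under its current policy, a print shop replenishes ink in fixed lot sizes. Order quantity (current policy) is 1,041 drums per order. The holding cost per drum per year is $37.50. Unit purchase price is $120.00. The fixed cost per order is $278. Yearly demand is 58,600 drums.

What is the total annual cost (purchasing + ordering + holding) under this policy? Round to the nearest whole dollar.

$7,067,168

Orders/yr = 58,600/1,041 = 56.292; ordering cost = 56.292 × $278 = $15,649.18
Average inventory = 1,041/2 = 520.5; holding cost = 520.5 × $37.5 = $19,518.75
Purchase cost = D·C = 58,600 × 120 = $7,032,000.00
Total = $15,649.18 + $19,518.75 + $7,032,000.00 = $7,067,167.93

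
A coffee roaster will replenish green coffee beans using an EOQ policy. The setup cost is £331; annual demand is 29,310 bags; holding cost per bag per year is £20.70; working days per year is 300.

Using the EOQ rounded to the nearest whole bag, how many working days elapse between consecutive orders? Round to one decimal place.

Optimal lot size Q* = (2 × 29,310 × £331 / £20.7)^½ ≈ 968.17 → Q = 968 bags
T = Q/D × 300 days = 968/29,310 × 300 = 9.908 days

9.9 days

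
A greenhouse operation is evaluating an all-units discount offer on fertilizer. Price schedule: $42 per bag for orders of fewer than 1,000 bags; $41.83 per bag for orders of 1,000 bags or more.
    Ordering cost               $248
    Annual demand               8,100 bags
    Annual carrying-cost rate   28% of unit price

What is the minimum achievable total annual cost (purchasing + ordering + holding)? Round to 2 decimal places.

$346,688.00

H₁ = 28%×$42 = $11.7600;  H₂ = 28%×$41.83 = $11.7124
EOQ₁ = √(2×8,100×248/11.7600) = 584.49  (< 1,000, feasible at tier 1)
EOQ₂ = √(2×8,100×248/11.7124) = 585.68  (< 1,000 → use Q = 1,000 at tier-2 price)
TC(tier 1 (EOQ₁), Q≈584.5) = $347,073.64
TC(tier 2, Q≈1,000.0) = $346,688.00
Minimum at tier 2: $346,688.00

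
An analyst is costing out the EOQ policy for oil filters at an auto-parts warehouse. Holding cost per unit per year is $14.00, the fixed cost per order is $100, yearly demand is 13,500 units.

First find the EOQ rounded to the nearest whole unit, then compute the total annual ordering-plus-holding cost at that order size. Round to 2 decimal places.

$6,148.17

EOQ = √(2DS/H) = √(2 × 13,500 × 100 / 14)
    = √(192,857.14) ≈ 439.16 → Q = 439 units
Ordering: D/Q × S = 13,500/439 × $100 = $3,075.17
Holding:  Q/2 × H = 439/2 × $14 = $3,073.00
Total = $3,075.17 + $3,073.00 = $6,148.17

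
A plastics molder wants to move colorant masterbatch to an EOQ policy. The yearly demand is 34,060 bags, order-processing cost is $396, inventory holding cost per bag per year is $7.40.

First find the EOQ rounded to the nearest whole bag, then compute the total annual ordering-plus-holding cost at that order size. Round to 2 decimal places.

$14,128.65

EOQ = √(2DS/H) = √(2 × 34,060 × 396 / 7.4)
    = √(3,645,340.54) ≈ 1,909.28 → Q = 1,909 bags
Orders/yr = 34,060/1,909 = 17.842; ordering cost = 17.842 × $396 = $7,065.35
Average inventory = 1,909/2 = 954.5; holding cost = 954.5 × $7.4 = $7,063.30
Total = $7,065.35 + $7,063.30 = $14,128.65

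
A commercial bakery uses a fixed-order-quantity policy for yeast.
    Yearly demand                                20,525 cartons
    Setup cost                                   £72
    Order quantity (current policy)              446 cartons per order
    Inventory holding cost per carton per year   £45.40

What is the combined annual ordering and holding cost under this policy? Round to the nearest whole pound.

£13,438

Ordering: D/Q × S = 20,525/446 × £72 = £3,313.45
Holding:  Q/2 × H = 446/2 × £45.4 = £10,124.20
Total = £3,313.45 + £10,124.20 = £13,437.65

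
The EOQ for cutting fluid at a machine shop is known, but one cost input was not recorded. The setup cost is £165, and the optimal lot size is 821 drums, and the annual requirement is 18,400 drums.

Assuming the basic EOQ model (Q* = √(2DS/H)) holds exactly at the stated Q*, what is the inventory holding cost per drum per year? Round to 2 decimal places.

£9.01

EOQ relation: Q² = 2DS/H, so rearrange for the unknown.
H = 2DS / Q² = 2 × 18,400 × 165 / 821² = 9.0084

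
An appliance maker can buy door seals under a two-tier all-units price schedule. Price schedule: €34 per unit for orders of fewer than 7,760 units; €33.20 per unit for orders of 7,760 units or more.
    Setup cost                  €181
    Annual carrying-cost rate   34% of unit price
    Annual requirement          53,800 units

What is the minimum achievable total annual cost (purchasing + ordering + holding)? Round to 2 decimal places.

H₁ = 34%×€34 = €11.5600;  H₂ = 34%×€33.20 = €11.2880
EOQ₁ = √(2×53,800×181/11.5600) = 1,297.98  (< 7,760, feasible at tier 1)
EOQ₂ = √(2×53,800×181/11.2880) = 1,313.52  (< 7,760 → use Q = 7,760 at tier-2 price)
TC(tier 1 (EOQ₁), Q≈1,298.0) = €1,844,204.60
TC(tier 2, Q≈7,760.0) = €1,831,212.31
Minimum at tier 2: €1,831,212.31

€1,831,212.31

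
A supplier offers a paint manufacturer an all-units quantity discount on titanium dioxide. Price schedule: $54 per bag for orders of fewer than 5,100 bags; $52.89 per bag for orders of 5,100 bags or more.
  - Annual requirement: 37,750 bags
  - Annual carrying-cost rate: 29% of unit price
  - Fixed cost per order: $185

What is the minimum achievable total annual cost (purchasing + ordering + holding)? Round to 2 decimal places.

H₁ = 29%×$54 = $15.6600;  H₂ = 29%×$52.89 = $15.3381
EOQ₁ = √(2×37,750×185/15.6600) = 944.42  (< 5,100, feasible at tier 1)
EOQ₂ = √(2×37,750×185/15.3381) = 954.28  (< 5,100 → use Q = 5,100 at tier-2 price)
TC(tier 1 (EOQ₁), Q≈944.4) = $2,053,289.56
TC(tier 2, Q≈5,100.0) = $2,037,079.02
Minimum at tier 2: $2,037,079.02

$2,037,079.02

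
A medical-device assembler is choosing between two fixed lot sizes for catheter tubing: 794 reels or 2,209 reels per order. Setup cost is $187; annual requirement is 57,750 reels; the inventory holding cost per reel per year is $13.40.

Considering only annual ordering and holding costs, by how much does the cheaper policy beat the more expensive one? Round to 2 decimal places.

$768.18

For each Q, cost = (D/Q)·S + (Q/2)·H.
TC(794) = (57,750/794)×187 + (794/2)×13.4 = $18,920.87
TC(2,209) = (57,750/2,209)×187 + (2,209/2)×13.4 = $19,689.05
Cheaper: Q = 794.  Difference = $768.18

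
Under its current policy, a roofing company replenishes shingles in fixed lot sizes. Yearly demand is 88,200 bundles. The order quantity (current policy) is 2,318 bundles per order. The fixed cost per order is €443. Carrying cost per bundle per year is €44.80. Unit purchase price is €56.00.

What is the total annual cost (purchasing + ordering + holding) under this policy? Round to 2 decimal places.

€5,007,979.37

Annual ordering cost = (D/Q)·S = (88,200/2,318) × 443 = €16,856.17
Annual holding cost  = (Q/2)·H = (2,318/2) × 44.8 = €51,923.20
Purchase cost = D·C = 88,200 × 56 = €4,939,200.00
Total = €16,856.17 + €51,923.20 + €4,939,200.00 = €5,007,979.37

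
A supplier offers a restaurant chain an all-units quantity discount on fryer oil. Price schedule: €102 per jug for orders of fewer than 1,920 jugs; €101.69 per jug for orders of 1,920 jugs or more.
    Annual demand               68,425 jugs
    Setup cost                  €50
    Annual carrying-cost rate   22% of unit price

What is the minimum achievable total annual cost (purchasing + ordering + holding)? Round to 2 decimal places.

€6,981,397.08

H₁ = 22%×€102 = €22.4400;  H₂ = 22%×€101.69 = €22.3718
EOQ₁ = √(2×68,425×50/22.4400) = 552.20  (< 1,920, feasible at tier 1)
EOQ₂ = √(2×68,425×50/22.3718) = 553.04  (< 1,920 → use Q = 1,920 at tier-2 price)
TC(tier 1 (EOQ₁), Q≈552.2) = €6,991,741.36
TC(tier 2, Q≈1,920.0) = €6,981,397.08
Minimum at tier 2: €6,981,397.08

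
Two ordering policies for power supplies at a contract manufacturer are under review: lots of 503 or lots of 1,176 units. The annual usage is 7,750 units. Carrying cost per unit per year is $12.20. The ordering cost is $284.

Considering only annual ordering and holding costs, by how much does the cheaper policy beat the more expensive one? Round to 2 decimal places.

Annual cost at Q: ordering D·S/Q plus holding Q·H/2.
TC(503) = (7,750/503)×284 + (503/2)×12.2 = $7,444.05
TC(1,176) = (7,750/1,176)×284 + (1,176/2)×12.2 = $9,045.20
Lots of 503 are cheaper by $1,601.15.

$1,601.15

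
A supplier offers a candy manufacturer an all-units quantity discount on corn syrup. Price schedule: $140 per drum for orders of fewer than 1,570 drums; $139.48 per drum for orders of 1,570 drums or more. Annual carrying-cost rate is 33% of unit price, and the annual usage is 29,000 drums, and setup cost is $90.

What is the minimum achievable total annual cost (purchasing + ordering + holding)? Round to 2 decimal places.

H₁ = 33%×$140 = $46.2000;  H₂ = 33%×$139.48 = $46.0284
EOQ₁ = √(2×29,000×90/46.2000) = 336.14  (< 1,570, feasible at tier 1)
EOQ₂ = √(2×29,000×90/46.0284) = 336.76  (< 1,570 → use Q = 1,570 at tier-2 price)
TC(tier 1 (EOQ₁), Q≈336.1) = $4,075,529.46
TC(tier 2, Q≈1,570.0) = $4,082,714.71
Minimum at tier 1 (EOQ₁): $4,075,529.46

$4,075,529.46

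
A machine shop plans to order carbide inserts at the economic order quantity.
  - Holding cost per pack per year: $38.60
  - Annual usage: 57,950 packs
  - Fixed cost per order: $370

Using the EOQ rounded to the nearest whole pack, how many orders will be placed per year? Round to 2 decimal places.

54.98 orders per year

EOQ = √(2DS/H) = √(2 × 57,950 × 370 / 38.6)
    = √(1,110,958.55) ≈ 1,054.02 → Q = 1,054
Orders per year = D/Q = 57,950 / 1,054 = 54.981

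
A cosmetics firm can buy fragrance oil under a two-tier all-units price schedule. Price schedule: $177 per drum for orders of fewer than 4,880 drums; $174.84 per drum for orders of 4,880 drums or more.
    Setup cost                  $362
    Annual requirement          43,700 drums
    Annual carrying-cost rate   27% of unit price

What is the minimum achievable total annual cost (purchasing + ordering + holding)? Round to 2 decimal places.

$7,758,934.27

H₁ = 27%×$177 = $47.7900;  H₂ = 27%×$174.84 = $47.2068
EOQ₁ = √(2×43,700×362/47.7900) = 813.66  (< 4,880, feasible at tier 1)
EOQ₂ = √(2×43,700×362/47.2068) = 818.67  (< 4,880 → use Q = 4,880 at tier-2 price)
TC(tier 1 (EOQ₁), Q≈813.7) = $7,773,784.68
TC(tier 2, Q≈4,880.0) = $7,758,934.27
Minimum at tier 2: $7,758,934.27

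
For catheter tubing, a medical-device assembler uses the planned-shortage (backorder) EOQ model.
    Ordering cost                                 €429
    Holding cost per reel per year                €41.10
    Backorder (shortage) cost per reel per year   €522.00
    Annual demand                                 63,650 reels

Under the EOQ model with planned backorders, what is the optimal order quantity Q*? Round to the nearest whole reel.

Basic EOQ = √(2·63,650·429/41.1) = 1,152.715
Backorder adjustment √((H+b)/b) = √((41.1+522)/522) = 1.0386
Q* = 1,152.715 × 1.0386 ≈ 1,197.24

1,197 reels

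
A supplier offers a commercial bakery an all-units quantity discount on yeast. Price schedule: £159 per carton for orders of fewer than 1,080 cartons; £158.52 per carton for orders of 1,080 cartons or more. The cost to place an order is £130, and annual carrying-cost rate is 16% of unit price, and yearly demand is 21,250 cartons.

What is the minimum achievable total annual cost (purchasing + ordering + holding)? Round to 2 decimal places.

H₁ = 16%×£159 = £25.4400;  H₂ = 16%×£158.52 = £25.3632
EOQ₁ = √(2×21,250×130/25.4400) = 466.02  (< 1,080, feasible at tier 1)
EOQ₂ = √(2×21,250×130/25.3632) = 466.73  (< 1,080 → use Q = 1,080 at tier-2 price)
TC(tier 1 (EOQ₁), Q≈466.0) = £3,390,605.63
TC(tier 2, Q≈1,080.0) = £3,384,804.00
Minimum at tier 2: £3,384,804.00

£3,384,804.00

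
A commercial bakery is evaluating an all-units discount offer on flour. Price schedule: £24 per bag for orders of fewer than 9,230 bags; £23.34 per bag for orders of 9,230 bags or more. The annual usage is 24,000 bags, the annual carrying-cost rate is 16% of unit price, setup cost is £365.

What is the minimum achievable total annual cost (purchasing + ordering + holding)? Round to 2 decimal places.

H₁ = 16%×£24 = £3.8400;  H₂ = 16%×£23.34 = £3.7344
EOQ₁ = √(2×24,000×365/3.8400) = 2,136.00  (< 9,230, feasible at tier 1)
EOQ₂ = √(2×24,000×365/3.7344) = 2,165.99  (< 9,230 → use Q = 9,230 at tier-2 price)
TC(tier 1 (EOQ₁), Q≈2,136.0) = £584,202.24
TC(tier 2, Q≈9,230.0) = £578,343.34
Minimum at tier 2: £578,343.34

£578,343.34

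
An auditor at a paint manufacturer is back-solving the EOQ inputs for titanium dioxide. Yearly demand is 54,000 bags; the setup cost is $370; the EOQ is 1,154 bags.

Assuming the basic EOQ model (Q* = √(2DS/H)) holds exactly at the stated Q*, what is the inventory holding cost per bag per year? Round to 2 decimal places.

From Q* = √(2DS/H) ⇒ Q*² = 2DS/H.
H = 2DS / Q² = 2 × 54,000 × 370 / 1,154² = 30.0064

$30.01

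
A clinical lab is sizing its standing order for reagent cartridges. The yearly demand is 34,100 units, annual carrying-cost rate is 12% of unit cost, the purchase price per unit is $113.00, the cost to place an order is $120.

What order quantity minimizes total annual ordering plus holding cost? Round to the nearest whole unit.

777 units

H = i·C = 0.12 × $113 = $13.5600 per unit-year
Optimal lot size Q* = (2 × 34,100 × $120 / $13.56)^½ ≈ 776.88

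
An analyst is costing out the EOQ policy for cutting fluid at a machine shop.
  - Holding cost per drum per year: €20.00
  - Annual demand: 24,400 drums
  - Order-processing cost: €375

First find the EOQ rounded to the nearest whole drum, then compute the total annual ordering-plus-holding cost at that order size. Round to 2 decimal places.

Optimal lot size Q* = (2 × 24,400 × €375 / €20)^½ ≈ 956.56 → Q = 957 drums
Ordering: D/Q × S = 24,400/957 × €375 = €9,561.13
Holding:  Q/2 × H = 957/2 × €20 = €9,570.00
Total = €9,561.13 + €9,570.00 = €19,131.13

€19,131.13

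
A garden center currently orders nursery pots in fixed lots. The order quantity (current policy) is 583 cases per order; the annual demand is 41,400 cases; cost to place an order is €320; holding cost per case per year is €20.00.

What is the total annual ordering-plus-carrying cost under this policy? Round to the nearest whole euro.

€28,554

Orders/yr = 41,400/583 = 71.012; ordering cost = 71.012 × €320 = €22,723.84
Average inventory = 583/2 = 291.5; holding cost = 291.5 × €20 = €5,830.00
Total = €22,723.84 + €5,830.00 = €28,553.84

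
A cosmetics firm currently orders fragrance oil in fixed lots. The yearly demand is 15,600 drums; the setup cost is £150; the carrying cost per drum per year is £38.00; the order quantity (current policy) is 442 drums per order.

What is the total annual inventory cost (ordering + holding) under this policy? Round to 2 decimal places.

£13,692.12

Annual ordering cost = (D/Q)·S = (15,600/442) × 150 = £5,294.12
Annual holding cost  = (Q/2)·H = (442/2) × 38 = £8,398.00
Total = £5,294.12 + £8,398.00 = £13,692.12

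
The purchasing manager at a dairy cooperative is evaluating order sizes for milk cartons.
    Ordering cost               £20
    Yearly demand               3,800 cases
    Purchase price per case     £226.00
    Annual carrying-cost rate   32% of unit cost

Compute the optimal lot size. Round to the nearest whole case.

46 cases

H = i·C = 0.32 × £226 = £72.3200 per case-year
EOQ = √(2DS/H) = √(2 × 3,800 × 20 / 72.32)
    = √(2,101.77) ≈ 45.85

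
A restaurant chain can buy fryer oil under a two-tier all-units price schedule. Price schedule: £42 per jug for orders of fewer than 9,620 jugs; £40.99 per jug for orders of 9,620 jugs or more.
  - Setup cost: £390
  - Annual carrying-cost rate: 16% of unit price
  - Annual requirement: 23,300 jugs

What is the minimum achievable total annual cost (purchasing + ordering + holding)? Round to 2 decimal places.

H₁ = 16%×£42 = £6.7200;  H₂ = 16%×£40.99 = £6.5584
EOQ₁ = √(2×23,300×390/6.7200) = 1,644.53  (< 9,620, feasible at tier 1)
EOQ₂ = √(2×23,300×390/6.5584) = 1,664.66  (< 9,620 → use Q = 9,620 at tier-2 price)
TC(tier 1 (EOQ₁), Q≈1,644.5) = £989,651.21
TC(tier 2, Q≈9,620.0) = £987,557.50
Minimum at tier 2: £987,557.50

£987,557.50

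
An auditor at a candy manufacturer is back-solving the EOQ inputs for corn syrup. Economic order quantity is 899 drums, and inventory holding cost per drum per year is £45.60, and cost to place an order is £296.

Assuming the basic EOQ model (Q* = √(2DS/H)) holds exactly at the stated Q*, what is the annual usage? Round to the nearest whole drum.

EOQ relation: Q² = 2DS/H, so rearrange for the unknown.
D = Q²H / (2S) = 899² × 45.6 / (2 × 296) = 62,253.32

62,253 drums per year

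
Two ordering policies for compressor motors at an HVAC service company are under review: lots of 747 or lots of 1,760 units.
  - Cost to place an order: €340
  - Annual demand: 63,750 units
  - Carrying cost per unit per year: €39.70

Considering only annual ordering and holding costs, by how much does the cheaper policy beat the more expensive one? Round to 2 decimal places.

€3,407.33

TC(Q) = (D/Q)S + (Q/2)H
TC(747) = (63,750/747)×340 + (747/2)×39.7 = €43,844.01
TC(1,760) = (63,750/1,760)×340 + (1,760/2)×39.7 = €47,251.34
Lots of 747 are cheaper by €3,407.33.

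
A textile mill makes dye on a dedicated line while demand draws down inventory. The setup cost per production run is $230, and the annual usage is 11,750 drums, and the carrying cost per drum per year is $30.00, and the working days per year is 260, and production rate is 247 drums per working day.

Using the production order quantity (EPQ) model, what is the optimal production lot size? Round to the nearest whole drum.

d = 11,750/260 = 45.1923 drums/day;  effective holding cost H(1 − d/p) = 30·(1 − 45.1923/247) = 24.51106
Q* = √(2DS / H_eff) = √(2·11,750·230 / 24.51106) ≈ 469.59

470 drums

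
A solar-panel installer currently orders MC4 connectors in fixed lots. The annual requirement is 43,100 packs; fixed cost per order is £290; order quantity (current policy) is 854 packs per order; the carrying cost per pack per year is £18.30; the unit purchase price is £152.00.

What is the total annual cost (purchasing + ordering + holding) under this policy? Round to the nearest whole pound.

Orders/yr = 43,100/854 = 50.468; ordering cost = 50.468 × £290 = £14,635.83
Average inventory = 854/2 = 427; holding cost = 427 × £18.3 = £7,814.10
Purchase cost = D·C = 43,100 × 152 = £6,551,200.00
Total = £14,635.83 + £7,814.10 + £6,551,200.00 = £6,573,649.93

£6,573,650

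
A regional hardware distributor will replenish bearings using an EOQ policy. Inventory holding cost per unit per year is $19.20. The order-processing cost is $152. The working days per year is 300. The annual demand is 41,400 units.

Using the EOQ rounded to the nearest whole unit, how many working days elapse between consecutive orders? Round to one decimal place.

5.9 days

2DS/H = 2·41,400·152/19.2 = 655,500.00
EOQ = √655,500.00 ≈ 809.63 → Q = 810 units
Days between orders = 300 / (D/Q) = 300 / 51.111 ≈ 5.870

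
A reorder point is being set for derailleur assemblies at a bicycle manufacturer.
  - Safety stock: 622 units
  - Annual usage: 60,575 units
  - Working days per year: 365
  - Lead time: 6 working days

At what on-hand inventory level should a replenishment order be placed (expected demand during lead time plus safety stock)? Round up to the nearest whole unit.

1,618 units

Daily demand d = 60,575 / 365 = 165.959 units/day
Demand during lead time = 165.959 × 6 = 995.75
Reorder point = 995.75 + 622 = 1,617.75 → round up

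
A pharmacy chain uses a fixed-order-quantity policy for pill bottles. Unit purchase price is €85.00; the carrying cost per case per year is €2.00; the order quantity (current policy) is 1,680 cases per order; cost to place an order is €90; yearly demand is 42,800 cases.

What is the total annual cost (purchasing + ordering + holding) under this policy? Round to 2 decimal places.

Ordering: D/Q × S = 42,800/1,680 × €90 = €2,292.86
Holding:  Q/2 × H = 1,680/2 × €2 = €1,680.00
Purchase cost = D·C = 42,800 × 85 = €3,638,000.00
Total = €2,292.86 + €1,680.00 + €3,638,000.00 = €3,641,972.86

€3,641,972.86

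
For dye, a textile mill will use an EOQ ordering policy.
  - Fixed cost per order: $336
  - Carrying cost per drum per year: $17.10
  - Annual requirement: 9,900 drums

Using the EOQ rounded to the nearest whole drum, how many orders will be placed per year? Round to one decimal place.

Q* = √(2·D·S / H) = √(2·9,900·336 / 17.1) = √389,052.6 ≈ 623.74 → Q = 624
N = D/Q = 9,900/624 ≈ 15.865 orders/yr

15.9 orders per year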